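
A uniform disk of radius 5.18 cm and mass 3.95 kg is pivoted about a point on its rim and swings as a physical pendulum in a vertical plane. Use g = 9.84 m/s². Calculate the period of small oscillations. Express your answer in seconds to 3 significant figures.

0.558 s

I_cm = ½mr² = 0.005299 kg·m². The pivot is at distance d = 0.0518 m from the centre of mass.
By the parallel-axis theorem, I = I_cm + md² = 0.005299 + 0.01060 = 0.01590 kg·m².
T = 2π√(I/(mgd)) = 2π√(0.01590/(3.95 × 9.84 × 0.0518)) = 0.558 s.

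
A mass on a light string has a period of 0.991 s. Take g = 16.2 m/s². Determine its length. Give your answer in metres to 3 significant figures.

From T = 2π√(L/g), L = gT²/(4π²) = 16.2 × 0.9910²/(4π²) = 0.403 m.

0.403 m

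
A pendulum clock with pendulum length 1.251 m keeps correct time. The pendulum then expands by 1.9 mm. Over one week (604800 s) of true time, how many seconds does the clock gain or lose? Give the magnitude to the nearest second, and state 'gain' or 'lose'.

T ∝ √L, so T'/T = √(1.25290/1.251) = 1.00076.
In 604800 s of true time the clock registers 604800/1.00076 = 604341.2 s, so it loses 459 s.

lose 459 s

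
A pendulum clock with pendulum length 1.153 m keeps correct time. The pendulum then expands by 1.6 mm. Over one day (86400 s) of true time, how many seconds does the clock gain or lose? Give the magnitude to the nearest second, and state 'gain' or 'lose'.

lose 60 s

T ∝ √L, so T'/T = √(1.15460/1.153) = 1.00069.
In 86400 s of true time the clock registers 86400/1.00069 = 86340.1 s, so it loses 60 s.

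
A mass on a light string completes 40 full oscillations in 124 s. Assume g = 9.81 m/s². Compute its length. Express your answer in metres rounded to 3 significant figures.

T = 124/40 = 3.100 s.
From T = 2π√(L/g), L = gT²/(4π²) = 9.81 × 3.100²/(4π²) = 2.39 m.

2.39 m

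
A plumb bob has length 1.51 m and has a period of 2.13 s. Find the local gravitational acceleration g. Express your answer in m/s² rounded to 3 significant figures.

13.1 m/s²

From T = 2π√(L/g), g = 4π²L/T² = 4π² × 1.51/2.130² = 13.1 m/s².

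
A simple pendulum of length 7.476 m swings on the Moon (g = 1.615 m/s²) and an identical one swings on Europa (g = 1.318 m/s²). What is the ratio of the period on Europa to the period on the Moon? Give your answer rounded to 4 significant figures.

T ∝ 1/√g, so T₂/T₁ = √(g₁/g₂) = √(1.615/1.318) = 1.107.

1.107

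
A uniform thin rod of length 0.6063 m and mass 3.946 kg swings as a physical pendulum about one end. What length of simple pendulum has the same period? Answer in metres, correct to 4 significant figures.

0.4042 m

The equivalent simple-pendulum length is L_eq = I/(md), where I is about the pivot and d = 0.30315 m.
I_cm = (1/12)mL² = 0.12088 kg·m², so I = I_cm + md² = 0.12088 + 0.36264 = 0.48352 kg·m².
L_eq = 0.48352/(3.946 × 0.30315) = 0.4042 m.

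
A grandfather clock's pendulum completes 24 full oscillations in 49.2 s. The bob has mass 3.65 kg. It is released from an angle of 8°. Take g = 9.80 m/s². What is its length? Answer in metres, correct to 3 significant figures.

T = 49.2/24 = 2.050 s.
From T = 2π√(L/g), L = gT²/(4π²) = 9.80 × 2.050²/(4π²) = 1.04 m.

1.04 m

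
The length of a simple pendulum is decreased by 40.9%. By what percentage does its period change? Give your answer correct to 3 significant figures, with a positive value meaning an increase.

-23.1%

T ∝ √L, so T'/T = √(0.5910) = 0.7688.
Percentage change in T = (0.7688 − 1) × 100% = -23.1%.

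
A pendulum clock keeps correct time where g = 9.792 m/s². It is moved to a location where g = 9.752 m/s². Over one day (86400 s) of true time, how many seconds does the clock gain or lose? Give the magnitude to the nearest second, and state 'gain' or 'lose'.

The clock's period scales as T ∝ 1/√g, so T'/T = √(9.792/9.752) = 1.00205.
In 86400 s of true time the clock registers 86400/1.00205 = 86223.3 s, so it loses 177 s.

lose 177 s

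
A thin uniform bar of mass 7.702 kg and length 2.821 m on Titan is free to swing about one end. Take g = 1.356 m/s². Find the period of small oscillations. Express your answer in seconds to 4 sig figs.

For a physical pendulum T = 2π√(I/(mgd)), with d = 1.4105 m from pivot to centre of mass.
I_cm = mL²/12 = 7.702 × 2.821²/12 = 5.1077 kg·m²; I = I_cm + md² = 5.1077 + 7.702 × 1.4105² = 20.431 kg·m².
T = 2π√(20.431/(7.702 × 1.356 × 1.4105)) = 7.400 s.

7.400 s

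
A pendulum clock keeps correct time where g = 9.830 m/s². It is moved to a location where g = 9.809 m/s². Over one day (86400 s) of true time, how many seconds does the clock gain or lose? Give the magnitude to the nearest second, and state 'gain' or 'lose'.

lose 92 s

The clock's period scales as T ∝ 1/√g, so T'/T = √(9.830/9.809) = 1.00107.
In 86400 s of true time the clock registers 86400/1.00107 = 86307.7 s, so it loses 92 s.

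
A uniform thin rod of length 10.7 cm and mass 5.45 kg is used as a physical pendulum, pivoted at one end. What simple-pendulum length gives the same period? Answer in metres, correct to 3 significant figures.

The equivalent simple-pendulum length is L_eq = I/(md), where I is about the pivot and d = 0.05350 m.
I_cm = (1/12)mL² = 0.005200 kg·m², so I = I_cm + md² = 0.005200 + 0.01560 = 0.02080 kg·m².
L_eq = 0.02080/(5.45 × 0.05350) = 0.0713 m.

0.0713 m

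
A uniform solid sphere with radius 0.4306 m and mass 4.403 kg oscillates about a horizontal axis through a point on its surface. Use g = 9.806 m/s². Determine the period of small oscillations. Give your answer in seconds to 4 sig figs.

I_cm = (2/5)mr² = 0.32656 kg·m². The pivot is at distance d = 0.4306 m from the centre of mass.
By the parallel-axis theorem, I = I_cm + md² = 0.32656 + 0.81639 = 1.1429 kg·m².
T = 2π√(I/(mgd)) = 2π√(1.1429/(4.403 × 9.806 × 0.4306)) = 1.558 s.

1.558 s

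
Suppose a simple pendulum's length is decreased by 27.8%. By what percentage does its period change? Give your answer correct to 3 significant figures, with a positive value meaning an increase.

-15.0%

T ∝ √L, so T'/T = √(0.7220) = 0.8497.
Percentage change in T = (0.8497 − 1) × 100% = -15.0%.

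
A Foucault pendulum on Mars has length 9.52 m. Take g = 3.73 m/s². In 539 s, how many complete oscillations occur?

53

T = 2π√(L/g) = 2π√(9.52/3.73) = 10.04 s.
Number of complete oscillations = ⌊539/10.04⌋ = ⌊53.70⌋ = 53.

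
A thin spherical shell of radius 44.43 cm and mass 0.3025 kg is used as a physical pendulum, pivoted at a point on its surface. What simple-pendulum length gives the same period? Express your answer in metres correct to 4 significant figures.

0.7405 m

The equivalent simple-pendulum length is L_eq = I/(md), where I is about the pivot and d = 0.44430 m.
I_cm = (2/3)mR² = 0.039810 kg·m², so I = I_cm + md² = 0.039810 + 0.059714 = 0.099524 kg·m².
L_eq = 0.099524/(0.3025 × 0.44430) = 0.7405 m.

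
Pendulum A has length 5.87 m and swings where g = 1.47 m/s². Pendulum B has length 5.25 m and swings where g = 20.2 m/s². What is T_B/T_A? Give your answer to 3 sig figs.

T = 2π√(L/g), so T_B/T_A = √((L_B/g_B)/(L_A/g_A)) = √((5.25/20.2)/(5.87/1.47)) = 0.255.

0.255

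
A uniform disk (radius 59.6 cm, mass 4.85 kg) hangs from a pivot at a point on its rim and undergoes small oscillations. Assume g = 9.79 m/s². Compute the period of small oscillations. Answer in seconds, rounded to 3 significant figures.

I_cm = ½mr² = 0.8614 kg·m². The pivot is at distance d = 0.596 m from the centre of mass.
By the parallel-axis theorem, I = I_cm + md² = 0.8614 + 1.723 = 2.584 kg·m².
T = 2π√(I/(mgd)) = 2π√(2.584/(4.85 × 9.79 × 0.596)) = 1.90 s.

1.90 s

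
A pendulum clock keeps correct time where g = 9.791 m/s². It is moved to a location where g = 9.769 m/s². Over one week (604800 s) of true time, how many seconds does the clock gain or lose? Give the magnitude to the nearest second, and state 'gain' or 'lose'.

The clock's period scales as T ∝ 1/√g, so T'/T = √(9.791/9.769) = 1.00113.
In 604800 s of true time the clock registers 604800/1.00113 = 604120.1 s, so it loses 680 s.

lose 680 s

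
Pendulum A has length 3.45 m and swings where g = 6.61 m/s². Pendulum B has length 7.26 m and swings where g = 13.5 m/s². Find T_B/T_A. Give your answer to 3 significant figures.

1.02

T = 2π√(L/g), so T_B/T_A = √((L_B/g_B)/(L_A/g_A)) = √((7.26/13.5)/(3.45/6.61)) = 1.02.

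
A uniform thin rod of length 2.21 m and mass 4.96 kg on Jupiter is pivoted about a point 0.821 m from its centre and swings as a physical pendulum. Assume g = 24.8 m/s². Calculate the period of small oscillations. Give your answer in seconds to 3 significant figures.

1.45 s

For a physical pendulum T = 2π√(I/(mgd)), with d = 0.8210 m from pivot to centre of mass.
I_cm = mL²/12 = 4.96 × 2.21²/12 = 2.019 kg·m²; I = I_cm + md² = 2.019 + 4.96 × 0.8210² = 5.362 kg·m².
T = 2π√(5.362/(4.96 × 24.8 × 0.8210)) = 1.45 s.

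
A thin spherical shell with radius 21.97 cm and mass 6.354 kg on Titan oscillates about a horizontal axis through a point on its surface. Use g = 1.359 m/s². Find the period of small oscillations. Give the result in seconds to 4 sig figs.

3.261 s

I_cm = (2/3)mr² = 0.20446 kg·m². The pivot is at distance d = 0.2197 m from the centre of mass.
By the parallel-axis theorem, I = I_cm + md² = 0.20446 + 0.30670 = 0.51116 kg·m².
T = 2π√(I/(mgd)) = 2π√(0.51116/(6.354 × 1.359 × 0.2197)) = 3.261 s.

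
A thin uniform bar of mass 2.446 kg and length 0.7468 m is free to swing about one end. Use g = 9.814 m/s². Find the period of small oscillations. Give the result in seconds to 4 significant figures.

1.415 s

For a physical pendulum T = 2π√(I/(mgd)), with d = 0.37340 m from pivot to centre of mass.
I_cm = mL²/12 = 2.446 × 0.7468²/12 = 0.11368 kg·m²; I = I_cm + md² = 0.11368 + 2.446 × 0.37340² = 0.45472 kg·m².
T = 2π√(0.45472/(2.446 × 9.814 × 0.37340)) = 1.415 s.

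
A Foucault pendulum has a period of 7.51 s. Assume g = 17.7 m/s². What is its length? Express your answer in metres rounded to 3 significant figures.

25.3 m

From T = 2π√(L/g), L = gT²/(4π²) = 17.7 × 7.510²/(4π²) = 25.3 m.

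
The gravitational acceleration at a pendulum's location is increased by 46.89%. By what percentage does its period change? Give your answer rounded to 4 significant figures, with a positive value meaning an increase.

T ∝ 1/√g, so T'/T = 1/√(1.4689) = 0.82509.
Percentage change in T = (0.82509 − 1) × 100% = -17.49%.

-17.49%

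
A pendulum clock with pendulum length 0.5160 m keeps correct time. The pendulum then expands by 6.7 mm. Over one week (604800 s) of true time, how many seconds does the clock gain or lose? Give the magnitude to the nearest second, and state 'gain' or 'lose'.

T ∝ √L, so T'/T = √(0.52270/0.5160) = 1.00647.
In 604800 s of true time the clock registers 604800/1.00647 = 600911.3 s, so it loses 3889 s.

lose 3889 s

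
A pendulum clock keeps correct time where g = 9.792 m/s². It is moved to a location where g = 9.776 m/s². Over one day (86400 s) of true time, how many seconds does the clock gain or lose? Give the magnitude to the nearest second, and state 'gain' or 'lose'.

The clock's period scales as T ∝ 1/√g, so T'/T = √(9.792/9.776) = 1.00082.
In 86400 s of true time the clock registers 86400/1.00082 = 86329.4 s, so it loses 71 s.

lose 71 s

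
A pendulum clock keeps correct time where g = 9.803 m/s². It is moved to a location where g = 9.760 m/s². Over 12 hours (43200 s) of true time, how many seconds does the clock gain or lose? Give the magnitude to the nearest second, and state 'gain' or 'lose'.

The clock's period scales as T ∝ 1/√g, so T'/T = √(9.803/9.760) = 1.00220.
In 43200 s of true time the clock registers 43200/1.00220 = 43105.1 s, so it loses 95 s.

lose 95 s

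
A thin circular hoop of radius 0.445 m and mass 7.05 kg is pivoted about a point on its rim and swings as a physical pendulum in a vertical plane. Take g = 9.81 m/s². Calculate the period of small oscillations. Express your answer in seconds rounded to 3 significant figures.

1.89 s

I_cm = mr² = 1.396 kg·m². The pivot is at distance d = 0.445 m from the centre of mass.
By the parallel-axis theorem, I = I_cm + md² = 1.396 + 1.396 = 2.792 kg·m².
T = 2π√(I/(mgd)) = 2π√(2.792/(7.05 × 9.81 × 0.445)) = 1.89 s.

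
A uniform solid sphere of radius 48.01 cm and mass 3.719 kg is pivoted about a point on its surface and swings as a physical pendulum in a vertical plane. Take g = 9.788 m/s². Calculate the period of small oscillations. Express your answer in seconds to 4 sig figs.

1.647 s

I_cm = (2/5)mr² = 0.34289 kg·m². The pivot is at distance d = 0.4801 m from the centre of mass.
By the parallel-axis theorem, I = I_cm + md² = 0.34289 + 0.85721 = 1.2001 kg·m².
T = 2π√(I/(mgd)) = 2π√(1.2001/(3.719 × 9.788 × 0.4801)) = 1.647 s.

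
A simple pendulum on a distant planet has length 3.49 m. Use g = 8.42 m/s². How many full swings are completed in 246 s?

T = 2π√(L/g) = 2π√(3.49/8.42) = 4.045 s.
Number of complete oscillations = ⌊246/4.045⌋ = ⌊60.81⌋ = 60.

60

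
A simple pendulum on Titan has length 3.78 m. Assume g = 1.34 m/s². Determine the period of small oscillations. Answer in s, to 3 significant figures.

T = 2π√(L/g) = 2π√(3.78/1.34) = 2π × 1.680 = 10.6 s.

10.6 s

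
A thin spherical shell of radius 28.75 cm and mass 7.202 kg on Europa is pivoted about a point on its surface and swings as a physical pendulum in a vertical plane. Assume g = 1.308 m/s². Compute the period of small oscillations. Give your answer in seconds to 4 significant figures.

I_cm = (2/3)mr² = 0.39686 kg·m². The pivot is at distance d = 0.2875 m from the centre of mass.
By the parallel-axis theorem, I = I_cm + md² = 0.39686 + 0.59529 = 0.99215 kg·m².
T = 2π√(I/(mgd)) = 2π√(0.99215/(7.202 × 1.308 × 0.2875)) = 3.803 s.

3.803 s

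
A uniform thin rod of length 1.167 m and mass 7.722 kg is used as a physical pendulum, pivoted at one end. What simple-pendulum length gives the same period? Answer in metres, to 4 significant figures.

0.7780 m

The equivalent simple-pendulum length is L_eq = I/(md), where I is about the pivot and d = 0.58350 m.
I_cm = (1/12)mL² = 0.87638 kg·m², so I = I_cm + md² = 0.87638 + 2.6291 = 3.5055 kg·m².
L_eq = 3.5055/(7.722 × 0.58350) = 0.7780 m.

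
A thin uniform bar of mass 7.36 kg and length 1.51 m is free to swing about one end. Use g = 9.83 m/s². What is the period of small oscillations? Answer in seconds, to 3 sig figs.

For a physical pendulum T = 2π√(I/(mgd)), with d = 0.7550 m from pivot to centre of mass.
I_cm = mL²/12 = 7.36 × 1.51²/12 = 1.398 kg·m²; I = I_cm + md² = 1.398 + 7.36 × 0.7550² = 5.594 kg·m².
T = 2π√(5.594/(7.36 × 9.83 × 0.7550)) = 2.01 s.

2.01 s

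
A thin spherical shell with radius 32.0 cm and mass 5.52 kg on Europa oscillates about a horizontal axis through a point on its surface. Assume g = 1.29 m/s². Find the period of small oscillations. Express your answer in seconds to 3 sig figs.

I_cm = (2/3)mr² = 0.3768 kg·m². The pivot is at distance d = 0.320 m from the centre of mass.
By the parallel-axis theorem, I = I_cm + md² = 0.3768 + 0.5652 = 0.9421 kg·m².
T = 2π√(I/(mgd)) = 2π√(0.9421/(5.52 × 1.29 × 0.320)) = 4.04 s.

4.04 s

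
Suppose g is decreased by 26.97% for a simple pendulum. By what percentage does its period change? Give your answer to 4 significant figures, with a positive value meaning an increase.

T ∝ 1/√g, so T'/T = 1/√(0.73030) = 1.1702.
Percentage change in T = (1.1702 − 1) × 100% = 17.02%.

17.02%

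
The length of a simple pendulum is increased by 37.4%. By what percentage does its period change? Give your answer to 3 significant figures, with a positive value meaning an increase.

T ∝ √L, so T'/T = √(1.374) = 1.172.
Percentage change in T = (1.172 − 1) × 100% = 17.2%.

17.2%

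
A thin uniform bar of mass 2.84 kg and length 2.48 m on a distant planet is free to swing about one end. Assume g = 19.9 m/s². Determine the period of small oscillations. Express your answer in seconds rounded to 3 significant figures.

1.81 s

For a physical pendulum T = 2π√(I/(mgd)), with d = 1.240 m from pivot to centre of mass.
I_cm = mL²/12 = 2.84 × 2.48²/12 = 1.456 kg·m²; I = I_cm + md² = 1.456 + 2.84 × 1.240² = 5.822 kg·m².
T = 2π√(5.822/(2.84 × 19.9 × 1.240)) = 1.81 s.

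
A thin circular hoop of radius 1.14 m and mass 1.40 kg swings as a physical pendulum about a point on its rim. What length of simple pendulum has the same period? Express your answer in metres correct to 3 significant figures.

2.28 m

The equivalent simple-pendulum length is L_eq = I/(md), where I is about the pivot and d = 1.140 m.
I_cm = mR² = 1.819 kg·m², so I = I_cm + md² = 1.819 + 1.819 = 3.639 kg·m².
L_eq = 3.639/(1.40 × 1.140) = 2.28 m.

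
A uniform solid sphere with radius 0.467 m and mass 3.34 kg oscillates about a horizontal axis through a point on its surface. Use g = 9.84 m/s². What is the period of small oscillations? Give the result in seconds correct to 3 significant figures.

1.62 s

I_cm = (2/5)mr² = 0.2914 kg·m². The pivot is at distance d = 0.467 m from the centre of mass.
By the parallel-axis theorem, I = I_cm + md² = 0.2914 + 0.7284 = 1.020 kg·m².
T = 2π√(I/(mgd)) = 2π√(1.020/(3.34 × 9.84 × 0.467)) = 1.62 s.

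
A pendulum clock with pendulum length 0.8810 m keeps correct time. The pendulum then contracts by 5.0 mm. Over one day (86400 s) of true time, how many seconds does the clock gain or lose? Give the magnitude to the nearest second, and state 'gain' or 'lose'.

gain 246 s

T ∝ √L, so T'/T = √(0.87600/0.8810) = 0.997158.
In 86400 s of true time the clock registers 86400/0.997158 = 86646.2 s, so it gains 246 s.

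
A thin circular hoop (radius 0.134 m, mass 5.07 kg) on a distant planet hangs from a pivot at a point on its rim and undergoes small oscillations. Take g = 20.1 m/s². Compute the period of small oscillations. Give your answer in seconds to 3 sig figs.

0.726 s

I_cm = mr² = 0.09104 kg·m². The pivot is at distance d = 0.134 m from the centre of mass.
By the parallel-axis theorem, I = I_cm + md² = 0.09104 + 0.09104 = 0.1821 kg·m².
T = 2π√(I/(mgd)) = 2π√(0.1821/(5.07 × 20.1 × 0.134)) = 0.726 s.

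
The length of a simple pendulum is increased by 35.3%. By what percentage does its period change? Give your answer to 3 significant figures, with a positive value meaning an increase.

T ∝ √L, so T'/T = √(1.353) = 1.163.
Percentage change in T = (1.163 − 1) × 100% = 16.3%.

16.3%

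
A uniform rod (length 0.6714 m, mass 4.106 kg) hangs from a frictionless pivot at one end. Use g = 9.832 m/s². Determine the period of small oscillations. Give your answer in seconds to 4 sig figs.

For a physical pendulum T = 2π√(I/(mgd)), with d = 0.33570 m from pivot to centre of mass.
I_cm = mL²/12 = 4.106 × 0.6714²/12 = 0.15424 kg·m²; I = I_cm + md² = 0.15424 + 4.106 × 0.33570² = 0.61696 kg·m².
T = 2π√(0.61696/(4.106 × 9.832 × 0.33570)) = 1.341 s.

1.341 s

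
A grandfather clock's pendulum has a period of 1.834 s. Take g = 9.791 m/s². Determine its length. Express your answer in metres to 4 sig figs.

0.8342 m

From T = 2π√(L/g), L = gT²/(4π²) = 9.791 × 1.8340²/(4π²) = 0.8342 m.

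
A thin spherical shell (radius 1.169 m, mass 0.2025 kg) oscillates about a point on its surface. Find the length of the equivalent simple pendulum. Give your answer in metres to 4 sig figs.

The equivalent simple-pendulum length is L_eq = I/(md), where I is about the pivot and d = 1.1690 m.
I_cm = (2/3)mR² = 0.18449 kg·m², so I = I_cm + md² = 0.18449 + 0.27673 = 0.46121 kg·m².
L_eq = 0.46121/(0.2025 × 1.1690) = 1.948 m.

1.948 m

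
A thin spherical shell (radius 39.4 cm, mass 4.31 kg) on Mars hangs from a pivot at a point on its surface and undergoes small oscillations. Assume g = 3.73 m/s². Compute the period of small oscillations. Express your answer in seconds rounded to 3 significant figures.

2.64 s

I_cm = (2/3)mr² = 0.4460 kg·m². The pivot is at distance d = 0.394 m from the centre of mass.
By the parallel-axis theorem, I = I_cm + md² = 0.4460 + 0.6691 = 1.115 kg·m².
T = 2π√(I/(mgd)) = 2π√(1.115/(4.31 × 3.73 × 0.394)) = 2.64 s.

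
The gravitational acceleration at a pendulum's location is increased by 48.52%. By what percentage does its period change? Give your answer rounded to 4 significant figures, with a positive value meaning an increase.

T ∝ 1/√g, so T'/T = 1/√(1.4852) = 0.82055.
Percentage change in T = (0.82055 − 1) × 100% = -17.94%.

-17.94%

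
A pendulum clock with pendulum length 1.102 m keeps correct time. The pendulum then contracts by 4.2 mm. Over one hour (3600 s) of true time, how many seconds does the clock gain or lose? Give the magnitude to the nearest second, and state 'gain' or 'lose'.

T ∝ √L, so T'/T = √(1.09780/1.102) = 0.998093.
In 3600 s of true time the clock registers 3600/0.998093 = 3606.9 s, so it gains 7 s.

gain 7 s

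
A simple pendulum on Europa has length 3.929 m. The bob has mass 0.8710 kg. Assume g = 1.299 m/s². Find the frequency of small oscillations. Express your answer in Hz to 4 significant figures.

0.09151 Hz

T = 2π√(L/g) = 2π√(3.929/1.299) = 10.927 s, so f = 1/T = 0.09151 Hz.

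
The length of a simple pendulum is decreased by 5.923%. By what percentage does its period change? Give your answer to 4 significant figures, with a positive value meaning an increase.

T ∝ √L, so T'/T = √(0.94077) = 0.96993.
Percentage change in T = (0.96993 − 1) × 100% = -3.007%.

-3.007%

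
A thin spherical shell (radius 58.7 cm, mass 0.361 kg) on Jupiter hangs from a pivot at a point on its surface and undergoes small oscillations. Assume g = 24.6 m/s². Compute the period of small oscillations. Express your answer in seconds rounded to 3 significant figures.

1.25 s

I_cm = (2/3)mr² = 0.08293 kg·m². The pivot is at distance d = 0.587 m from the centre of mass.
By the parallel-axis theorem, I = I_cm + md² = 0.08293 + 0.1244 = 0.2073 kg·m².
T = 2π√(I/(mgd)) = 2π√(0.2073/(0.361 × 24.6 × 0.587)) = 1.25 s.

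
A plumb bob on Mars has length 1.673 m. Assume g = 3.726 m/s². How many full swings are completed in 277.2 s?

T = 2π√(L/g) = 2π√(1.673/3.726) = 4.2102 s.
Number of complete oscillations = ⌊277.2/4.2102⌋ = ⌊65.840⌋ = 65.

65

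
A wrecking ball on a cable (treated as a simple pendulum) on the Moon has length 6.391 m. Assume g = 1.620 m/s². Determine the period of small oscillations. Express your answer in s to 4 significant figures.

T = 2π√(L/g) = 2π√(6.391/1.620) = 2π × 1.9862 = 12.48 s.

12.48 s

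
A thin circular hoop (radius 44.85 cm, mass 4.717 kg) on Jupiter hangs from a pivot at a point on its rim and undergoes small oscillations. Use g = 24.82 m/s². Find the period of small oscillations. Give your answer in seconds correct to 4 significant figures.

I_cm = mr² = 0.94884 kg·m². The pivot is at distance d = 0.4485 m from the centre of mass.
By the parallel-axis theorem, I = I_cm + md² = 0.94884 + 0.94884 = 1.8977 kg·m².
T = 2π√(I/(mgd)) = 2π√(1.8977/(4.717 × 24.82 × 0.4485)) = 1.194 s.

1.194 s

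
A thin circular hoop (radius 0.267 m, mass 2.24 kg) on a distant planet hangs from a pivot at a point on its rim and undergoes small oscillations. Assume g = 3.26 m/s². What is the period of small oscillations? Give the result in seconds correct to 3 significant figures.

2.54 s

I_cm = mr² = 0.1597 kg·m². The pivot is at distance d = 0.267 m from the centre of mass.
By the parallel-axis theorem, I = I_cm + md² = 0.1597 + 0.1597 = 0.3194 kg·m².
T = 2π√(I/(mgd)) = 2π√(0.3194/(2.24 × 3.26 × 0.267)) = 2.54 s.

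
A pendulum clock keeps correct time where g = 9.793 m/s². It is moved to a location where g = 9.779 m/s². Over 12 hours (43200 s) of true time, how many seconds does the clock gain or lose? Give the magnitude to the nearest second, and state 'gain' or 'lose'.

lose 31 s

The clock's period scales as T ∝ 1/√g, so T'/T = √(9.793/9.779) = 1.00072.
In 43200 s of true time the clock registers 43200/1.00072 = 43169.1 s, so it loses 31 s.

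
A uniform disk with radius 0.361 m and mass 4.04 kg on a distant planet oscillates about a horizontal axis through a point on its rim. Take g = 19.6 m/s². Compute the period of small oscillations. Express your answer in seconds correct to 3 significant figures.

1.04 s

I_cm = ½mr² = 0.2632 kg·m². The pivot is at distance d = 0.361 m from the centre of mass.
By the parallel-axis theorem, I = I_cm + md² = 0.2632 + 0.5265 = 0.7897 kg·m².
T = 2π√(I/(mgd)) = 2π√(0.7897/(4.04 × 19.6 × 0.361)) = 1.04 s.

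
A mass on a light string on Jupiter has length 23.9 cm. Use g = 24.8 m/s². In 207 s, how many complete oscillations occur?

T = 2π√(L/g) = 2π√(0.239/24.8) = 0.6168 s.
Number of complete oscillations = ⌊207/0.6168⌋ = ⌊335.6⌋ = 335.

335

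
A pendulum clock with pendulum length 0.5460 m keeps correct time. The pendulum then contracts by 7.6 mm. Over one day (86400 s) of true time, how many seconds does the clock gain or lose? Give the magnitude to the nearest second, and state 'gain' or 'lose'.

gain 608 s

T ∝ √L, so T'/T = √(0.53840/0.5460) = 0.993016.
In 86400 s of true time the clock registers 86400/0.993016 = 87007.7 s, so it gains 608 s.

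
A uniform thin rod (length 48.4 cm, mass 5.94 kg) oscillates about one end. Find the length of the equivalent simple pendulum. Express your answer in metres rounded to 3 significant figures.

0.323 m

The equivalent simple-pendulum length is L_eq = I/(md), where I is about the pivot and d = 0.2420 m.
I_cm = (1/12)mL² = 0.1160 kg·m², so I = I_cm + md² = 0.1160 + 0.3479 = 0.4638 kg·m².
L_eq = 0.4638/(5.94 × 0.2420) = 0.323 m.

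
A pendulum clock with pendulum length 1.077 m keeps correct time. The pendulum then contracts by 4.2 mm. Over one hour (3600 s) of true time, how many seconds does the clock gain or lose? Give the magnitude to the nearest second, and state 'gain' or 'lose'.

gain 7 s

T ∝ √L, so T'/T = √(1.07280/1.077) = 0.998048.
In 3600 s of true time the clock registers 3600/0.998048 = 3607.0 s, so it gains 7 s.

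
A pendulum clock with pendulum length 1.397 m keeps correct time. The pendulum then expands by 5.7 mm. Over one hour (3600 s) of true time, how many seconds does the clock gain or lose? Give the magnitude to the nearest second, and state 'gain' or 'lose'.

lose 7 s

T ∝ √L, so T'/T = √(1.40270/1.397) = 1.00204.
In 3600 s of true time the clock registers 3600/1.00204 = 3592.7 s, so it loses 7 s.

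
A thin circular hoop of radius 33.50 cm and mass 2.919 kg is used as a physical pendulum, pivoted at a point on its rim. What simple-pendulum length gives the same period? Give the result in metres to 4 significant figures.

The equivalent simple-pendulum length is L_eq = I/(md), where I is about the pivot and d = 0.33500 m.
I_cm = mR² = 0.32758 kg·m², so I = I_cm + md² = 0.32758 + 0.32758 = 0.65517 kg·m².
L_eq = 0.65517/(2.919 × 0.33500) = 0.6700 m.

0.6700 m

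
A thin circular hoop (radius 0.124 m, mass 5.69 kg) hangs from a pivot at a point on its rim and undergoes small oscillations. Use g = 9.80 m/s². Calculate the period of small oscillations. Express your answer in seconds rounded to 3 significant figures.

I_cm = mr² = 0.08749 kg·m². The pivot is at distance d = 0.124 m from the centre of mass.
By the parallel-axis theorem, I = I_cm + md² = 0.08749 + 0.08749 = 0.1750 kg·m².
T = 2π√(I/(mgd)) = 2π√(0.1750/(5.69 × 9.80 × 0.124)) = 1.000 s.

1.000 s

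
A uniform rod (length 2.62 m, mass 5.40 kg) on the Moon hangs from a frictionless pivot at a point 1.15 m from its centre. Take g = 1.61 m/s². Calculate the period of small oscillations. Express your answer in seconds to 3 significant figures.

6.36 s

For a physical pendulum T = 2π√(I/(mgd)), with d = 1.150 m from pivot to centre of mass.
I_cm = mL²/12 = 5.40 × 2.62²/12 = 3.089 kg·m²; I = I_cm + md² = 3.089 + 5.40 × 1.150² = 10.23 kg·m².
T = 2π√(10.23/(5.40 × 1.61 × 1.150)) = 6.36 s.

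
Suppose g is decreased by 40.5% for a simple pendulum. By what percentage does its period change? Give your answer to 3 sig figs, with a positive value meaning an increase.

29.6%

T ∝ 1/√g, so T'/T = 1/√(0.5950) = 1.296.
Percentage change in T = (1.296 − 1) × 100% = 29.6%.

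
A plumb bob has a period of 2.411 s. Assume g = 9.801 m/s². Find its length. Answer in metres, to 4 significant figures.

From T = 2π√(L/g), L = gT²/(4π²) = 9.801 × 2.4110²/(4π²) = 1.443 m.

1.443 m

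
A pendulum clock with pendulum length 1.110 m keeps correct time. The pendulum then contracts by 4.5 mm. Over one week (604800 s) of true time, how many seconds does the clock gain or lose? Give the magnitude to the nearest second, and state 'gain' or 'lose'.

T ∝ √L, so T'/T = √(1.10550/1.110) = 0.997971.
In 604800 s of true time the clock registers 604800/0.997971 = 606029.7 s, so it gains 1230 s.

gain 1230 s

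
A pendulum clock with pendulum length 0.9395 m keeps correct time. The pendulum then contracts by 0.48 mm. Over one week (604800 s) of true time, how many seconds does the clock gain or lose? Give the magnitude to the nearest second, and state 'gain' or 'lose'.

T ∝ √L, so T'/T = √(0.93902/0.9395) = 0.999745.
In 604800 s of true time the clock registers 604800/0.999745 = 604954.6 s, so it gains 155 s.

gain 155 s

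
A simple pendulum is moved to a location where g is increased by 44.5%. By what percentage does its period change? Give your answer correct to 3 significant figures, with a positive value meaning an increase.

T ∝ 1/√g, so T'/T = 1/√(1.445) = 0.8319.
Percentage change in T = (0.8319 − 1) × 100% = -16.8%.

-16.8%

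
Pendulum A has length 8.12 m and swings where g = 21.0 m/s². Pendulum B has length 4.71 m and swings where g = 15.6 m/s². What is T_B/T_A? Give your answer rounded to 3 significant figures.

T = 2π√(L/g), so T_B/T_A = √((L_B/g_B)/(L_A/g_A)) = √((4.71/15.6)/(8.12/21.0)) = 0.884.

0.884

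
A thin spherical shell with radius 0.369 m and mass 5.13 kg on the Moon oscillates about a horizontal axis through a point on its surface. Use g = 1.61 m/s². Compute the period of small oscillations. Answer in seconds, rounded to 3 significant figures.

I_cm = (2/3)mr² = 0.4657 kg·m². The pivot is at distance d = 0.369 m from the centre of mass.
By the parallel-axis theorem, I = I_cm + md² = 0.4657 + 0.6985 = 1.164 kg·m².
T = 2π√(I/(mgd)) = 2π√(1.164/(5.13 × 1.61 × 0.369)) = 3.88 s.

3.88 s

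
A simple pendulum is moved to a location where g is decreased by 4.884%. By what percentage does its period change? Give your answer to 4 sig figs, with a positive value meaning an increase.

T ∝ 1/√g, so T'/T = 1/√(0.95116) = 1.0254.
Percentage change in T = (1.0254 − 1) × 100% = 2.535%.

2.535%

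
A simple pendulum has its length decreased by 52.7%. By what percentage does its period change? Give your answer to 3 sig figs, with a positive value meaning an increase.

-31.2%

T ∝ √L, so T'/T = √(0.4730) = 0.6877.
Percentage change in T = (0.6877 − 1) × 100% = -31.2%.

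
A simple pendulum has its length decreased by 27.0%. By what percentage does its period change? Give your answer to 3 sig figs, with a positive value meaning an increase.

T ∝ √L, so T'/T = √(0.7300) = 0.8544.
Percentage change in T = (0.8544 − 1) × 100% = -14.6%.

-14.6%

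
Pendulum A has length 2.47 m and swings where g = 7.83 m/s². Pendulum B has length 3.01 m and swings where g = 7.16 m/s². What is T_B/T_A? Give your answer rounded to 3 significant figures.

T = 2π√(L/g), so T_B/T_A = √((L_B/g_B)/(L_A/g_A)) = √((3.01/7.16)/(2.47/7.83)) = 1.15.

1.15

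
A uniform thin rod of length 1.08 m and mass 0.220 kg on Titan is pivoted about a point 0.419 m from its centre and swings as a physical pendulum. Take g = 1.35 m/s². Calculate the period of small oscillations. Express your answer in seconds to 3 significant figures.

4.36 s

For a physical pendulum T = 2π√(I/(mgd)), with d = 0.4190 m from pivot to centre of mass.
I_cm = mL²/12 = 0.220 × 1.08²/12 = 0.02138 kg·m²; I = I_cm + md² = 0.02138 + 0.220 × 0.4190² = 0.06001 kg·m².
T = 2π√(0.06001/(0.220 × 1.35 × 0.4190)) = 4.36 s.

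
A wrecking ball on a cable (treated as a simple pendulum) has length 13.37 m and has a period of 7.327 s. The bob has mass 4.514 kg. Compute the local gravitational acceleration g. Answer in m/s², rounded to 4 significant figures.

9.832 m/s²

From T = 2π√(L/g), g = 4π²L/T² = 4π² × 13.37/7.3270² = 9.832 m/s².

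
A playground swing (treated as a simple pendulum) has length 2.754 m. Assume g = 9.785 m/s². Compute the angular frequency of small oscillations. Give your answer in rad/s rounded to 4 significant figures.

ω = √(g/L) = √(9.785/2.754) = 1.885 rad/s.

1.885 rad/s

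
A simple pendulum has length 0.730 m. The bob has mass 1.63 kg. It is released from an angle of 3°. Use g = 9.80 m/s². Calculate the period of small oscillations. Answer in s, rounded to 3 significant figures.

1.71 s

T = 2π√(L/g) = 2π√(0.730/9.80) = 2π × 0.2729 = 1.71 s.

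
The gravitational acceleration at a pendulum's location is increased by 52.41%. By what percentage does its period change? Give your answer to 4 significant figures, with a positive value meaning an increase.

-19.00%

T ∝ 1/√g, so T'/T = 1/√(1.5241) = 0.81002.
Percentage change in T = (0.81002 − 1) × 100% = -19.00%.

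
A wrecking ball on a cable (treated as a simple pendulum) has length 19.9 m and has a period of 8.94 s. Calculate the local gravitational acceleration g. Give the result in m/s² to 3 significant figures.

From T = 2π√(L/g), g = 4π²L/T² = 4π² × 19.9/8.940² = 9.83 m/s².

9.83 m/s²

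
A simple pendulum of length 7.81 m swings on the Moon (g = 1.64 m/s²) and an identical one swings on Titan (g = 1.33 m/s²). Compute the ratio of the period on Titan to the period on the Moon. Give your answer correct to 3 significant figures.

T ∝ 1/√g, so T₂/T₁ = √(g₁/g₂) = √(1.64/1.33) = 1.11.

1.11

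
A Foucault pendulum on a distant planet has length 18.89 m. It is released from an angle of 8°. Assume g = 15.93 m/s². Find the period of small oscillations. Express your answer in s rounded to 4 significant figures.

T = 2π√(L/g) = 2π√(18.89/15.93) = 2π × 1.0890 = 6.842 s.

6.842 s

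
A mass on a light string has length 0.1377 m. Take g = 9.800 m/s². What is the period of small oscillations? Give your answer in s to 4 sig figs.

0.7448 s

T = 2π√(L/g) = 2π√(0.1377/9.800) = 2π × 0.11854 = 0.7448 s.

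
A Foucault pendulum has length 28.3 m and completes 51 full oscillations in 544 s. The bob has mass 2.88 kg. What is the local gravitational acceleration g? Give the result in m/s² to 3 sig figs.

T = 544/51 = 10.67 s.
From T = 2π√(L/g), g = 4π²L/T² = 4π² × 28.3/10.67² = 9.82 m/s².

9.82 m/s²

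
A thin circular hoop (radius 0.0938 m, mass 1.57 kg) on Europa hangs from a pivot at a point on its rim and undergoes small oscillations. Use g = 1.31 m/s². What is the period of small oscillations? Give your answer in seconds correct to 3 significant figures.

I_cm = mr² = 0.01381 kg·m². The pivot is at distance d = 0.0938 m from the centre of mass.
By the parallel-axis theorem, I = I_cm + md² = 0.01381 + 0.01381 = 0.02763 kg·m².
T = 2π√(I/(mgd)) = 2π√(0.02763/(1.57 × 1.31 × 0.0938)) = 2.38 s.

2.38 s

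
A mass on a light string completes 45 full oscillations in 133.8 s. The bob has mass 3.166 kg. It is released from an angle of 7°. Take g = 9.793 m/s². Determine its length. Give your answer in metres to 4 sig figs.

T = 133.8/45 = 2.9733 s.
From T = 2π√(L/g), L = gT²/(4π²) = 9.793 × 2.9733²/(4π²) = 2.193 m.

2.193 m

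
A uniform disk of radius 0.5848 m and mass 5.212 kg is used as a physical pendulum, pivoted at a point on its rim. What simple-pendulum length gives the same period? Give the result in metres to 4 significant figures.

0.8772 m

The equivalent simple-pendulum length is L_eq = I/(md), where I is about the pivot and d = 0.58480 m.
I_cm = ½mR² = 0.89123 kg·m², so I = I_cm + md² = 0.89123 + 1.7825 = 2.6737 kg·m².
L_eq = 2.6737/(5.212 × 0.58480) = 0.8772 m.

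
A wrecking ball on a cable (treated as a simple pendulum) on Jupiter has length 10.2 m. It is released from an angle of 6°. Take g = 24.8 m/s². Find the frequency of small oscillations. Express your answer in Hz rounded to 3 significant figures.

T = 2π√(L/g) = 2π√(10.2/24.8) = 4.030 s, so f = 1/T = 0.248 Hz.

0.248 Hz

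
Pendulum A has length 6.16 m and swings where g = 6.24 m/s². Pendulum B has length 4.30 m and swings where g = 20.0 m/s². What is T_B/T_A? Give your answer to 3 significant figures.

0.467

T = 2π√(L/g), so T_B/T_A = √((L_B/g_B)/(L_A/g_A)) = √((4.30/20.0)/(6.16/6.24)) = 0.467.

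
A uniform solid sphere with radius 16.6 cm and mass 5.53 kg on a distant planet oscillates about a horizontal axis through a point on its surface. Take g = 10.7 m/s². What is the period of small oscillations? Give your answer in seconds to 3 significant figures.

I_cm = (2/5)mr² = 0.06095 kg·m². The pivot is at distance d = 0.166 m from the centre of mass.
By the parallel-axis theorem, I = I_cm + md² = 0.06095 + 0.1524 = 0.2133 kg·m².
T = 2π√(I/(mgd)) = 2π√(0.2133/(5.53 × 10.7 × 0.166)) = 0.926 s.

0.926 s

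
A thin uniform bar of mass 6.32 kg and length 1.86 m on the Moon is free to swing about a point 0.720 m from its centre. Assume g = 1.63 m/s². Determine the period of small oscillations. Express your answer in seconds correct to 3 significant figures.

5.21 s

For a physical pendulum T = 2π√(I/(mgd)), with d = 0.7200 m from pivot to centre of mass.
I_cm = mL²/12 = 6.32 × 1.86²/12 = 1.822 kg·m²; I = I_cm + md² = 1.822 + 6.32 × 0.7200² = 5.098 kg·m².
T = 2π√(5.098/(6.32 × 1.63 × 0.7200)) = 5.21 s.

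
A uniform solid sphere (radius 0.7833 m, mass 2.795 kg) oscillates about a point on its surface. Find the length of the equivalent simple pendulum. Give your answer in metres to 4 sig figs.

The equivalent simple-pendulum length is L_eq = I/(md), where I is about the pivot and d = 0.78330 m.
I_cm = (2/5)mR² = 0.68596 kg·m², so I = I_cm + md² = 0.68596 + 1.7149 = 2.4009 kg·m².
L_eq = 2.4009/(2.795 × 0.78330) = 1.097 m.

1.097 m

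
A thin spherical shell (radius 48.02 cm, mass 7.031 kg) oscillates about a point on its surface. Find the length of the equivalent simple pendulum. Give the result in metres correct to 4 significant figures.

0.8003 m

The equivalent simple-pendulum length is L_eq = I/(md), where I is about the pivot and d = 0.48020 m.
I_cm = (2/3)mR² = 1.0809 kg·m², so I = I_cm + md² = 1.0809 + 1.6213 = 2.7022 kg·m².
L_eq = 2.7022/(7.031 × 0.48020) = 0.8003 m.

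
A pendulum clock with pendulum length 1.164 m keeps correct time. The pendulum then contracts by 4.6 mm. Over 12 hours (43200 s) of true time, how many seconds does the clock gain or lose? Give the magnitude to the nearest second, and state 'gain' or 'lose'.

gain 86 s

T ∝ √L, so T'/T = √(1.15940/1.164) = 0.998022.
In 43200 s of true time the clock registers 43200/0.998022 = 43285.6 s, so it gains 86 s.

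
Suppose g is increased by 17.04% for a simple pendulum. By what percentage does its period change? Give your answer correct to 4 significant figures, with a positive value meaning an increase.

T ∝ 1/√g, so T'/T = 1/√(1.1704) = 0.92434.
Percentage change in T = (0.92434 − 1) × 100% = -7.566%.

-7.566%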